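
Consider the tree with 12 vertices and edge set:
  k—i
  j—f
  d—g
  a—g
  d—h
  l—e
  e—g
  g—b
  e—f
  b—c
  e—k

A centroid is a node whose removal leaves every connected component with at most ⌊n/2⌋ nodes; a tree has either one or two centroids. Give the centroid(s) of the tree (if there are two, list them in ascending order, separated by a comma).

e, g

Delete g: the remaining components have sizes 6, 2, 2, 1. Max 6 ≤ 6, so g is a centroid.
Its neighbour e also leaves a largest component of size 6, so both are centroids.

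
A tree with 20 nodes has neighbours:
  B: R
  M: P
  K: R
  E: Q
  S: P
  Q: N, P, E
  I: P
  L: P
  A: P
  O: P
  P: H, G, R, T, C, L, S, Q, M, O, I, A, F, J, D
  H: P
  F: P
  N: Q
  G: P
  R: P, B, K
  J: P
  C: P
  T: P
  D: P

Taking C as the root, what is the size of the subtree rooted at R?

3

Descendants of R (including itself): R, B, K. That's 3.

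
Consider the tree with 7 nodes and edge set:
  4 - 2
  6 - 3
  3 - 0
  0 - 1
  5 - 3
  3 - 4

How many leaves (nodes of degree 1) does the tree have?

4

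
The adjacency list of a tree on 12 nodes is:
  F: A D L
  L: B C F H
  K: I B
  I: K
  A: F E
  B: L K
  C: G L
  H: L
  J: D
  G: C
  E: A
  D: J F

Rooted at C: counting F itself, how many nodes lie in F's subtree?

Descendants of F (including itself): F, D, A, J, E. That's 5.

5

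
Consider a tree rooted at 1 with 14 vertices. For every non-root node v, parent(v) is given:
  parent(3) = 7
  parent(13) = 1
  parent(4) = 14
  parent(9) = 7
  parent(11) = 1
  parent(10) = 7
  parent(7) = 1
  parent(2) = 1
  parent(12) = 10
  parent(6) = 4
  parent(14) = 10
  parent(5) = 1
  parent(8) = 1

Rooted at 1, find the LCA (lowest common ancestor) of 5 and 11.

Path 5→root: 5 1; path 11→root: 11 1.
First common node: 1.

1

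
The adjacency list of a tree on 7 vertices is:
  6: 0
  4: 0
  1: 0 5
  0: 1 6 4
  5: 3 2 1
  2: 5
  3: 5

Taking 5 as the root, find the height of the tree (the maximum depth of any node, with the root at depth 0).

3

A deepest node is 6, reached by 5 → 1 → 0 → 6.
That path has 3 edges, so the height is 3.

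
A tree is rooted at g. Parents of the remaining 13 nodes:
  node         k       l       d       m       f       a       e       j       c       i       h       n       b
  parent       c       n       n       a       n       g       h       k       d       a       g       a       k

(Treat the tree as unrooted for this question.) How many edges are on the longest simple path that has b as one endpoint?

8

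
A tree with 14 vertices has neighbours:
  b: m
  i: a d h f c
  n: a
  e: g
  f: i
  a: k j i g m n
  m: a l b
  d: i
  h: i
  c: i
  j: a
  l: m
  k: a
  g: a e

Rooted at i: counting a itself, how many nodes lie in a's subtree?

9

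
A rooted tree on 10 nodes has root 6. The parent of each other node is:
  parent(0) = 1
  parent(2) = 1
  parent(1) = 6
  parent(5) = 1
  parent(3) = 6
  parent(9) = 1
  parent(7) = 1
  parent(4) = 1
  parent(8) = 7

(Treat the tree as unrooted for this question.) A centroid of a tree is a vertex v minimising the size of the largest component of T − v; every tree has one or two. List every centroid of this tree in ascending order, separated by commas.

If 1 is removed the pieces have sizes 2, 2, 1, 1, 1, 1, 1, all ≤ ⌊10/2⌋ = 5.
No neighbour of 1 does as well, so 1 is the unique centroid.

1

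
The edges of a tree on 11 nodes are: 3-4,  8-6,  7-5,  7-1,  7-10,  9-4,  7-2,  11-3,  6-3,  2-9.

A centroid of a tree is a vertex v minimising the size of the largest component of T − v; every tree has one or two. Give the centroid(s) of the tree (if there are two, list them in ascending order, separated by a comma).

9

Removing 9 splits the tree into components of sizes 5, 5; the largest is 5 ≤ ⌊11/2⌋ = 5.
Every other node leaves some component of size > 5, so the centroid is unique.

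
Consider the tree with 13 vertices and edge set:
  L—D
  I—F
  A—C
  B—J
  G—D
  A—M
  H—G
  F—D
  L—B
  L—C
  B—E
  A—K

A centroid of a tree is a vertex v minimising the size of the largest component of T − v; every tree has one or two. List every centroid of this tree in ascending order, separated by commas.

L

Delete L: the remaining components have sizes 5, 4, 3. Max 5 ≤ 6, so L is a centroid.
No neighbour of L does as well, so L is the unique centroid.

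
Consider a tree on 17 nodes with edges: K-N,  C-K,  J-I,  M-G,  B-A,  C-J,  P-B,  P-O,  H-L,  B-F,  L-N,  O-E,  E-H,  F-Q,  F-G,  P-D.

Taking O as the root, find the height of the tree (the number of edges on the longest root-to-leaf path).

A deepest node is I, reached by O-E-H-L-N-K-C-J-I.
That path has 8 edges, so the height is 8.

8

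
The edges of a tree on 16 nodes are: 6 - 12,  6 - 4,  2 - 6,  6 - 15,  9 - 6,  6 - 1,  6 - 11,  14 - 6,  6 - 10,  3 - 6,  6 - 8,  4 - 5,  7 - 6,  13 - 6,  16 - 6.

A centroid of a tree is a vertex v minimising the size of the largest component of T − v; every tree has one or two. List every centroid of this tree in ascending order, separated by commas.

6

Removing 6 splits the tree into components of sizes 2, 1, 1, 1, 1, 1, 1, 1, 1, 1, 1, 1, 1, 1; the largest is 2 ≤ ⌊16/2⌋ = 8.
No neighbour of 6 does as well, so 6 is the unique centroid.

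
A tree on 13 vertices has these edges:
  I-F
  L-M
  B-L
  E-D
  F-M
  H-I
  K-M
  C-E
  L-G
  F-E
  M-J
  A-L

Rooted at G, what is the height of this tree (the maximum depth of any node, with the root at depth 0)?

5

A deepest node is C, reached by G → L → M → F → E → C.
That path has 5 edges, so the height is 5.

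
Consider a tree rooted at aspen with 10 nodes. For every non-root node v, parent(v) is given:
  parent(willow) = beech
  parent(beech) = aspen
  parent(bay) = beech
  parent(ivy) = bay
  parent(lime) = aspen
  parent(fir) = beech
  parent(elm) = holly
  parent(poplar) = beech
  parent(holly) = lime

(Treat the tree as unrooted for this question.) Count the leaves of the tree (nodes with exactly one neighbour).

Degree-1 nodes: elm, fir, ivy, poplar, willow — 5 of them.

5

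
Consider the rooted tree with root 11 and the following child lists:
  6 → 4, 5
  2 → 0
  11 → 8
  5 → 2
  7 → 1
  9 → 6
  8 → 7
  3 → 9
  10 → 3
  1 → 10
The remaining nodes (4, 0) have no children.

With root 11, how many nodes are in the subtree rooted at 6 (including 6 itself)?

The subtree rooted at 6 contains: 6, 5, 4, 2, 0 — 5 nodes.

5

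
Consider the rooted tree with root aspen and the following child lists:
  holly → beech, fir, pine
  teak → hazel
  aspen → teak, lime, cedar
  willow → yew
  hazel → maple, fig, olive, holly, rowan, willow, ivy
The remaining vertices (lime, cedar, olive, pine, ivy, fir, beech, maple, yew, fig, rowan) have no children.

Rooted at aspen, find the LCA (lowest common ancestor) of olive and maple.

hazel

Path olive→root: olive hazel teak aspen; path maple→root: maple hazel teak aspen.
First common node: hazel.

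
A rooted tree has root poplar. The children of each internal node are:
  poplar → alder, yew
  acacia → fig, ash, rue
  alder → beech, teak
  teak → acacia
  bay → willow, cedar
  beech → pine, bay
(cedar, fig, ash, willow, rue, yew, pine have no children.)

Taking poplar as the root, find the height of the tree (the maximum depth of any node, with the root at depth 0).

The longest root-to-leaf path is poplar → alder → teak → acacia → fig (4 edges).

4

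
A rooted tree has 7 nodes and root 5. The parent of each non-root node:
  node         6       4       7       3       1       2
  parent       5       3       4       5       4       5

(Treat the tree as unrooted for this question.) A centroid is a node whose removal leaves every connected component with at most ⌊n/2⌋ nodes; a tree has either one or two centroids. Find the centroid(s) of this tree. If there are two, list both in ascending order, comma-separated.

3

Removing 3 splits the tree into components of sizes 3, 3; the largest is 3 ≤ ⌊7/2⌋ = 3.
Every other node leaves some component of size > 3, so the centroid is unique.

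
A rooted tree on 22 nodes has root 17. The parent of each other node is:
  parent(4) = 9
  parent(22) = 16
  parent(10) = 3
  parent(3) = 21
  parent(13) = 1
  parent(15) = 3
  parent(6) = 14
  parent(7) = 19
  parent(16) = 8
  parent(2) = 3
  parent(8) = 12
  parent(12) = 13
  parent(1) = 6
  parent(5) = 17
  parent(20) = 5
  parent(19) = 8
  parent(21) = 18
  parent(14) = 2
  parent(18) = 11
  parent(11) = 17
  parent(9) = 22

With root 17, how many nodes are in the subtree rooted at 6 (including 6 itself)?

Descendants of 6 (including itself): 6, 1, 13, 12, 8, 16, 19, 22, 7, 9, 4. That's 11.

11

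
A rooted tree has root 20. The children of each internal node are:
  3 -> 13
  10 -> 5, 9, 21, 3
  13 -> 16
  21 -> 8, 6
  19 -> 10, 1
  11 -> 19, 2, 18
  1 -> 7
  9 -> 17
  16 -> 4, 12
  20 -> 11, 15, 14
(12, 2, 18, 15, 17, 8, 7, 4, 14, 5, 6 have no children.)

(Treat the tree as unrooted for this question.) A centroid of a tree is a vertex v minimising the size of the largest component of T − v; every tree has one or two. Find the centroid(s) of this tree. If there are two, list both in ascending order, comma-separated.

10

Delete 10: the remaining components have sizes 9, 5, 3, 2, 1. Max 9 ≤ 10, so 10 is a centroid.
Every other node leaves some component of size > 10, so the centroid is unique.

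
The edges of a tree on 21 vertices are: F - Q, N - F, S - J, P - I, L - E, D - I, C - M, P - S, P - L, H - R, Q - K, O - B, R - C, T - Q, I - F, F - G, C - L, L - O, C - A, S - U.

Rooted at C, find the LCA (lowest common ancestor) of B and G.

Path B→root: B O L C; path G→root: G F I P L C.
First common node: L.

L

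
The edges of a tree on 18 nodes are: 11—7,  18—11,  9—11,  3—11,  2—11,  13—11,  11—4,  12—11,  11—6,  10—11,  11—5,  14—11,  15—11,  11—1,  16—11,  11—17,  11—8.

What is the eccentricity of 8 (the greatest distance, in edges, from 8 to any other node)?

Distances from 8 peak at 2, attained at 5 (6, 16, 9, 15, 13, 14, 1, 17, 4, 3, 7, 2, 12, 10, 18 also at distance 2).
8-11-5

2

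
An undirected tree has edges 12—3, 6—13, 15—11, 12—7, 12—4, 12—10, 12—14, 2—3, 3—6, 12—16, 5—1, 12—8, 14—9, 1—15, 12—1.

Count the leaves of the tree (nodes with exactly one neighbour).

10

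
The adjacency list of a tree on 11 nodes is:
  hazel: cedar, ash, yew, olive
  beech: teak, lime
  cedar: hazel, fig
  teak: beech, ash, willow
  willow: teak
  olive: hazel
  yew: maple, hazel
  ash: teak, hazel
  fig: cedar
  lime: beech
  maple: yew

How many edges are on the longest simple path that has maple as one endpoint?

6

The node farthest from maple is lime, via maple – yew – hazel – ash – teak – beech – lime — 6 edges.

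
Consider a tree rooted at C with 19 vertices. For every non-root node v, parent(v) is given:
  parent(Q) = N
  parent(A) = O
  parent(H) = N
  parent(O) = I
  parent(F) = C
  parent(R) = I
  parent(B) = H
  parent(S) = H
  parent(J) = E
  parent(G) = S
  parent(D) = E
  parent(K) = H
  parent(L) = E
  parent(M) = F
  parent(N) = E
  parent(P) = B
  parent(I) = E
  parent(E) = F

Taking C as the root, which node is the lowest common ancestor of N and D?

N's ancestor chain is N, E, F, C and D's is D, E, F, C; they first meet at E.

E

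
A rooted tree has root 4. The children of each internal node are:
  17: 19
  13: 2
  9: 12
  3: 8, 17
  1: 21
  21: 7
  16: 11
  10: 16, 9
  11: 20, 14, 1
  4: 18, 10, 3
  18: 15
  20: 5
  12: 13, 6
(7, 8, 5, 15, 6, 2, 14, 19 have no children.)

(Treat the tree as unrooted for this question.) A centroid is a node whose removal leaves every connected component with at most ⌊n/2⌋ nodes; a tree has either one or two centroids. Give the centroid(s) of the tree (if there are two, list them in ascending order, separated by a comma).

10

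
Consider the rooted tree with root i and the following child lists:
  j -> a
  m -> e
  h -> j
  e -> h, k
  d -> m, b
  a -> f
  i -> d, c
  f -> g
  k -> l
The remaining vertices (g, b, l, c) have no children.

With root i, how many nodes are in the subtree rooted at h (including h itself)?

5

The subtree rooted at h contains: h, j, a, f, g — 5 nodes.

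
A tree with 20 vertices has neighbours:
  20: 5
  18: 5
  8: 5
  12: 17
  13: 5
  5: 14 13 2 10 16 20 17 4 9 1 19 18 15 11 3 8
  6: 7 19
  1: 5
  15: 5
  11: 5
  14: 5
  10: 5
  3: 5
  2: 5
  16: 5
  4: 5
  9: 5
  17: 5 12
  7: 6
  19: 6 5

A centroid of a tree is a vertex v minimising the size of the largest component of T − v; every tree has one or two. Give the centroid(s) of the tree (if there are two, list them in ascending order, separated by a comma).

5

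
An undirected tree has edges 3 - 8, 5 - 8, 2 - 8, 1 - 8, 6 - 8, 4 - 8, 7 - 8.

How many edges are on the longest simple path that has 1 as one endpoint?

2

A farthest node from 1 is 5 (3, 2, 6, 7, 4 also at distance 2).
The path 1 – 8 – 5 has 2 edges.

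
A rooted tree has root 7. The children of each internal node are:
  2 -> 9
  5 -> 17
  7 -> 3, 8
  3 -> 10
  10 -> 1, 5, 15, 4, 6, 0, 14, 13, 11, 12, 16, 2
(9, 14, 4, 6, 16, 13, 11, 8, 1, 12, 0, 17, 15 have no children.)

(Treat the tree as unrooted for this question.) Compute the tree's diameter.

A longest path is 8-7-3-10-5-17, with 5 edges.

5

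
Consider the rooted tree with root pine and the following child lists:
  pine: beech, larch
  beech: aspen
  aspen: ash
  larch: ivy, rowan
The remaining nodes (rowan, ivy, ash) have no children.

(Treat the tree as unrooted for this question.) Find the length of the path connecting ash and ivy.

The path is ash – aspen – beech – pine – larch – ivy, which has 5 edges.

5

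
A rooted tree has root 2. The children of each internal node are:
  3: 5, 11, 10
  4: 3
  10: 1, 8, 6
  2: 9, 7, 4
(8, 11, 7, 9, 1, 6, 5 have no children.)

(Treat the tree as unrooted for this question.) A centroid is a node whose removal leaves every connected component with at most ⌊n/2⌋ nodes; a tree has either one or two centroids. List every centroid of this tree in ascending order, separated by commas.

3

Removing 3 splits the tree into components of sizes 4, 4, 1, 1; the largest is 4 ≤ ⌊11/2⌋ = 5.
No neighbour of 3 does as well, so 3 is the unique centroid.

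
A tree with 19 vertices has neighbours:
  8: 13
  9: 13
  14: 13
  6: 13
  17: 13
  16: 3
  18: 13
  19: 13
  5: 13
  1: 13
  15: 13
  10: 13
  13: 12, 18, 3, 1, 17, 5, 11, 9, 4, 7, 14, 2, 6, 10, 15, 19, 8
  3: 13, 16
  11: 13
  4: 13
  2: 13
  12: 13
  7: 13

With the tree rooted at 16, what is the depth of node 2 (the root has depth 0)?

Climbing from 2 to the root: 2 → 13 → 3 → 16. That's 3 steps.

3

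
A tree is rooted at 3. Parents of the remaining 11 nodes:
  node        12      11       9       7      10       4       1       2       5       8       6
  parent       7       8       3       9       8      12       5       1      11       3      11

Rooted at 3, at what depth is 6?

3

Climbing from 6 to the root: 6 – 11 – 8 – 3. That's 3 steps.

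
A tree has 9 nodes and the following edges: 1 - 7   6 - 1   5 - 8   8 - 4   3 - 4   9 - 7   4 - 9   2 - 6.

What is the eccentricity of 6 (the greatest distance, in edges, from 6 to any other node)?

6

The node farthest from 6 is 5, via 6 – 1 – 7 – 9 – 4 – 8 – 5 — 6 edges.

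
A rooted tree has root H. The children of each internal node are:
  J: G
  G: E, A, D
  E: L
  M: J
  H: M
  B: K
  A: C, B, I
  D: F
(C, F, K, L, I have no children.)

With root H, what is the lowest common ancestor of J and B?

Ancestors of J (toward the root): J, M, H.
Ancestors of B: B, A, G, J, M, H.
The deepest node appearing in both lists is J.

J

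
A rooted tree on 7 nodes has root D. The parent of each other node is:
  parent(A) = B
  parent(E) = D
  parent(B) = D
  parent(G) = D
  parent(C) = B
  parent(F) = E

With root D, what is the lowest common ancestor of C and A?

B

C's ancestor chain is C, B, D and A's is A, B, D; they first meet at B.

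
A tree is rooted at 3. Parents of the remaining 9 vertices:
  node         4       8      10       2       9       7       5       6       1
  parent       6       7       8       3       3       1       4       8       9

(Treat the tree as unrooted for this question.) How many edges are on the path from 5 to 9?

6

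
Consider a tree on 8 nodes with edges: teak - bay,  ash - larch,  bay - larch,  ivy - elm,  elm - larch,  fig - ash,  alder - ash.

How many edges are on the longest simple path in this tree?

A longest path is alder-ash-larch-bay-teak, with 4 edges.

4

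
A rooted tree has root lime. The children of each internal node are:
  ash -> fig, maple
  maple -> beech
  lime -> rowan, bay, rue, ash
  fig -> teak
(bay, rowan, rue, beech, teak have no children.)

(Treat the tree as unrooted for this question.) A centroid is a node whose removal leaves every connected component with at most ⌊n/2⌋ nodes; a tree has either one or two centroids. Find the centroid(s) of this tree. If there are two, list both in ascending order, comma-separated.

If ash is removed the pieces have sizes 4, 2, 2, all ≤ ⌊9/2⌋ = 4.
Every other node leaves some component of size > 4, so the centroid is unique.

ash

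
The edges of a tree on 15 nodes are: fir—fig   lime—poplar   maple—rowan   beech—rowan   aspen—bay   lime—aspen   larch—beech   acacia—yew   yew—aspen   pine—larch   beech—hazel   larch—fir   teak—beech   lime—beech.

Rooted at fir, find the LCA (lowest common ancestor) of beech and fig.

fir

beech's ancestor chain is beech, larch, fir and fig's is fig, fir; they first meet at fir.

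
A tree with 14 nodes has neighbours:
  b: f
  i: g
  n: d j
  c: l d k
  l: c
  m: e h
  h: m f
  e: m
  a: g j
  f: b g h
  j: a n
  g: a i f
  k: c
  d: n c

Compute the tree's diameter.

Starting from l, a farthest node is e at distance 10.
One longest path: l-c-d-n-j-a-g-f-h-m-e.
So the diameter is 10.

10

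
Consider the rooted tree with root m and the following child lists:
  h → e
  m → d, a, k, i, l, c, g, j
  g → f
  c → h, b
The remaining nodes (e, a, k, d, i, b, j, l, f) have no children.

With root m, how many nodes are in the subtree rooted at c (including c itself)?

c's subtree: {c, h, b, e}, size 4.

4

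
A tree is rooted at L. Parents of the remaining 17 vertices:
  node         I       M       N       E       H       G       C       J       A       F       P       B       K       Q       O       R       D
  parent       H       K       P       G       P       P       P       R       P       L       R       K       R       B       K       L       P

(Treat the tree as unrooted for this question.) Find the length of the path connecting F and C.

The path is F - L - R - P - C, which has 4 edges.

4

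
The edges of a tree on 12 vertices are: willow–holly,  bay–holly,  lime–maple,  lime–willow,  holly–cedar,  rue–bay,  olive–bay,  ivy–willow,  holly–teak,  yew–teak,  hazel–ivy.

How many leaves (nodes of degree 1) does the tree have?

6

The leaves are cedar, hazel, maple, olive, rue, yew.
That is 6 leaves.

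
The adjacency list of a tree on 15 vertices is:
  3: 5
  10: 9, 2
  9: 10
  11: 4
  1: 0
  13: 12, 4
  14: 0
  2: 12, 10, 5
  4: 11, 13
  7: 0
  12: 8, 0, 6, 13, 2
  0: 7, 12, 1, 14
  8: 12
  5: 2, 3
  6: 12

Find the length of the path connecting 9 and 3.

Walking from 9: 9 – 10 – 2 – 5 – 3. Length 4.

4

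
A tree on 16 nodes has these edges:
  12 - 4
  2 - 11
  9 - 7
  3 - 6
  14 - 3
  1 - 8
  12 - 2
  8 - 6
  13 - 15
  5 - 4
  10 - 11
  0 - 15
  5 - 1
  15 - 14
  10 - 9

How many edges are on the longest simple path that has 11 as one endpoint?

The node farthest from 11 is 13 (0 also at distance 11), via 11-2-12-4-5-1-8-6-3-14-15-13 — 11 edges.

11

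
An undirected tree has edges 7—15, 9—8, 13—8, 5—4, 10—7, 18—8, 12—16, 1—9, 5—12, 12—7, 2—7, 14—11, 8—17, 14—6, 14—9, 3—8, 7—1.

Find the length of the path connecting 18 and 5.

18–8–9–1–7–12–5: 6 edges.

6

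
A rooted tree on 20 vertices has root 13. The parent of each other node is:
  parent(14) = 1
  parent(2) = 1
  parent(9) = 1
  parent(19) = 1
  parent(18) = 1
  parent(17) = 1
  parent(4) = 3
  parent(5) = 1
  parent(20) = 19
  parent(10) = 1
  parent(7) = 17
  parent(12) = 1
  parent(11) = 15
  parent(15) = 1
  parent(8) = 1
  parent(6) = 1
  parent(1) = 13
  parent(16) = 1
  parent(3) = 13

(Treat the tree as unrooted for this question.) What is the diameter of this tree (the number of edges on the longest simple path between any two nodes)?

5

BFS from 4 reaches 7 last, at distance 5; BFS from 7 confirms no node is farther.
Path: 4 – 3 – 13 – 1 – 17 – 7.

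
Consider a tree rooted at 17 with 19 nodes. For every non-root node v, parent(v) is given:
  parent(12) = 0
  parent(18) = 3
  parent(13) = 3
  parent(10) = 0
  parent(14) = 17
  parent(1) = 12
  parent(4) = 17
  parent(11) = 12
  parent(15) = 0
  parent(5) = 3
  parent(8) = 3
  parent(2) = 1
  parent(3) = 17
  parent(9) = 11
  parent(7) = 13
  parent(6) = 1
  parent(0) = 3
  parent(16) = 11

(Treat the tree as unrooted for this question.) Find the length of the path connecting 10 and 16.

4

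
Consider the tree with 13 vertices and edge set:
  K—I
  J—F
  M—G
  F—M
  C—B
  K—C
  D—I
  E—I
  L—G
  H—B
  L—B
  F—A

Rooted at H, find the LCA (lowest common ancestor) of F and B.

B

Ancestors of F (toward the root): F, M, G, L, B, H.
Ancestors of B: B, H.
The deepest node appearing in both lists is B.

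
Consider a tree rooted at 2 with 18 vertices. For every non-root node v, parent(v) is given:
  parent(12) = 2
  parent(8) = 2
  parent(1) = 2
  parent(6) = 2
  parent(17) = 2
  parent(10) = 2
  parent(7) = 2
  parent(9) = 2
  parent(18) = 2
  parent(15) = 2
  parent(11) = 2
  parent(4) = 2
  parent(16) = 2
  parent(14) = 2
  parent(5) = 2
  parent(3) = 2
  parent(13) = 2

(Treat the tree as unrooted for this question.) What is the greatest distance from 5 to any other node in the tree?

2

A farthest node from 5 is 17 (1, 10, 6, 7, 12, 11, 4, 16, 8, 18, 13, 9, 3, 15, 14 also at distance 2).
The path 5 – 2 – 17 has 2 edges.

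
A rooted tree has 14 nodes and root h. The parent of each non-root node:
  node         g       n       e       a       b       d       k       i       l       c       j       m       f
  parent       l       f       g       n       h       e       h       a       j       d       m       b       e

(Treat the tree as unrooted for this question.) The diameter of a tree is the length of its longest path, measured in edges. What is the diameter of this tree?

A longest path is i–a–n–f–e–g–l–j–m–b–h–k, with 11 edges.

11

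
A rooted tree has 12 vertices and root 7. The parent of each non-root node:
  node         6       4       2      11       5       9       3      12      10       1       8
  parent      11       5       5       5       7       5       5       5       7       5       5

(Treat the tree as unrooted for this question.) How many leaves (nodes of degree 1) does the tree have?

Degree-1 nodes: 1, 2, 3, 4, 6, 8, 9, 10, 12 — 9 of them.

9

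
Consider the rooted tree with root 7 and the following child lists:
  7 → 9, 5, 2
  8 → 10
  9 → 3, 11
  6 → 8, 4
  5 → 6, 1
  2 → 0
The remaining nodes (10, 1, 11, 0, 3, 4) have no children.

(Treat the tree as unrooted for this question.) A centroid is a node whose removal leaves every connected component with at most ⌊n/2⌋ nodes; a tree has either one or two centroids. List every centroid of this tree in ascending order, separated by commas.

5, 7

Delete 7: the remaining components have sizes 6, 3, 2. Max 6 ≤ 6, so 7 is a centroid.
Its neighbour 5 also leaves a largest component of size 6, so both are centroids.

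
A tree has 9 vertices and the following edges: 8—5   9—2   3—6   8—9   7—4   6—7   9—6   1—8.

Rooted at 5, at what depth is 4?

Path from 5 to 4: 5–8–9–6–7–4, which has 5 edges.

5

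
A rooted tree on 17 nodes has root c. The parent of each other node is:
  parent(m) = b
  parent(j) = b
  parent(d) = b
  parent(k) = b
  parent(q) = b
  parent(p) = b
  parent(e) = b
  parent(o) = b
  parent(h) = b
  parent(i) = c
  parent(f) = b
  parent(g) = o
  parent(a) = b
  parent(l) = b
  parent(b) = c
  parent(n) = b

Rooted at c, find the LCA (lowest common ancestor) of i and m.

Ancestors of i (toward the root): i, c.
Ancestors of m: m, b, c.
The deepest node appearing in both lists is c.

c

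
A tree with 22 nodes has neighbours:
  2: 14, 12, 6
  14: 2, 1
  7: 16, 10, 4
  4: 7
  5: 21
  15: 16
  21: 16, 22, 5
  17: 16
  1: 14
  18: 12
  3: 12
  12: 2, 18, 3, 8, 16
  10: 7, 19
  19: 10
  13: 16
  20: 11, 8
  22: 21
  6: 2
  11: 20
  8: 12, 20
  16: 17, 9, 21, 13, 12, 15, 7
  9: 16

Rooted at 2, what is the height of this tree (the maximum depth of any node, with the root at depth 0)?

5

The longest root-to-leaf path is 2 → 12 → 16 → 7 → 10 → 19 (5 edges).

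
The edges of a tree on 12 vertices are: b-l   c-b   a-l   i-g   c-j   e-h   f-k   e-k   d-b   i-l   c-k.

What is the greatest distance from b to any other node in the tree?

A farthest node from b is h.
The path b-c-k-e-h has 4 edges.

4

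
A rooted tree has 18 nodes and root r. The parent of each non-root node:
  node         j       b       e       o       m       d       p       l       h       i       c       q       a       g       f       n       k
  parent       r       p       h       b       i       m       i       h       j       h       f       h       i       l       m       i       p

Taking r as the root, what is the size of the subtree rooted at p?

4

Descendants of p (including itself): p, k, b, o. That's 4.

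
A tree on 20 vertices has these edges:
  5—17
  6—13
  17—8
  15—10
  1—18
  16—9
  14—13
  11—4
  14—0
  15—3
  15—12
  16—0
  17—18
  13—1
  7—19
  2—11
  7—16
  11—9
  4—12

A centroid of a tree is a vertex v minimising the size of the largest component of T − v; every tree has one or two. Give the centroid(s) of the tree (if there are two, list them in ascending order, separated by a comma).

16

Delete 16: the remaining components have sizes 9, 8, 2. Max 9 ≤ 10, so 16 is a centroid.
Every other node leaves some component of size > 10, so the centroid is unique.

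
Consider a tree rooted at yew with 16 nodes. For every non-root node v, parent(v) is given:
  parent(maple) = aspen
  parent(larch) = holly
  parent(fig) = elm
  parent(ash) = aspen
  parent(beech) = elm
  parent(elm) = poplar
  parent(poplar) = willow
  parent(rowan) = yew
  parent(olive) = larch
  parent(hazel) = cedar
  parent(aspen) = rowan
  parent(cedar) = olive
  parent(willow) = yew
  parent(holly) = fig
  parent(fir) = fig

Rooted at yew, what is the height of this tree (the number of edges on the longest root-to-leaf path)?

A deepest node is hazel, reached by yew → willow → poplar → elm → fig → holly → larch → olive → cedar → hazel.
That path has 9 edges, so the height is 9.

9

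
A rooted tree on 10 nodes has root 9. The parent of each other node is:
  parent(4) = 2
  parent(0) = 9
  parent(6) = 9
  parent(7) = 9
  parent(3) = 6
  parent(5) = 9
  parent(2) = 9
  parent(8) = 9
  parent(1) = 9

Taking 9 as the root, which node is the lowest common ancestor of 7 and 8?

7's ancestor chain is 7, 9 and 8's is 8, 9; they first meet at 9.

9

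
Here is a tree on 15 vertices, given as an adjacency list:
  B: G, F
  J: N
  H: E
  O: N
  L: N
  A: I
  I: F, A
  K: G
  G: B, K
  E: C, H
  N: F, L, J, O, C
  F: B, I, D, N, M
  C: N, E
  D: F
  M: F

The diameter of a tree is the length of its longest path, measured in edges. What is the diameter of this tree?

BFS from H reaches K last, at distance 7; BFS from K confirms no node is farther.
Path: H - E - C - N - F - B - G - K.

7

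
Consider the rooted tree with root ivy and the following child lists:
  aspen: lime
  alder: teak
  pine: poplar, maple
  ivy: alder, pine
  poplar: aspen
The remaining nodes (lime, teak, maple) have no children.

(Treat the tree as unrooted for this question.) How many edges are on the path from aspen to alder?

4

Walking from aspen: aspen – poplar – pine – ivy – alder. Length 4.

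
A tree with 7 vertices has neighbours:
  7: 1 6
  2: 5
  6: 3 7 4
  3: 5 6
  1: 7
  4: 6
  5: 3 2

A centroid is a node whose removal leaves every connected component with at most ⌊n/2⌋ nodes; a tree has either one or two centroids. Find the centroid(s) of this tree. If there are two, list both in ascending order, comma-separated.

Delete 6: the remaining components have sizes 3, 2, 1. Max 3 ≤ 3, so 6 is a centroid.
Every other node leaves some component of size > 3, so the centroid is unique.

6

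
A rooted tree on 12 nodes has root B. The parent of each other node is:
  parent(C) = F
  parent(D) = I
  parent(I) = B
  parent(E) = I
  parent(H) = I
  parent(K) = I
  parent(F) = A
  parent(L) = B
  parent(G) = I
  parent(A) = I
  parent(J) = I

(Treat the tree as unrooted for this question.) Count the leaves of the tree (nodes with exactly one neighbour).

The leaves are C, D, E, G, H, J, K, L.
That is 8 leaves.

8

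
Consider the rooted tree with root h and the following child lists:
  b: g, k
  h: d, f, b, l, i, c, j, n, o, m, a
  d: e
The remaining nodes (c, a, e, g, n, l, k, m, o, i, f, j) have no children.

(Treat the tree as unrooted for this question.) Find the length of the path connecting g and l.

3

g – b – h – l: 3 edges.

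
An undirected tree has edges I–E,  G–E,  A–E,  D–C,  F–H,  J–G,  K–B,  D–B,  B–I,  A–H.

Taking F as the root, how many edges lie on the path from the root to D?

6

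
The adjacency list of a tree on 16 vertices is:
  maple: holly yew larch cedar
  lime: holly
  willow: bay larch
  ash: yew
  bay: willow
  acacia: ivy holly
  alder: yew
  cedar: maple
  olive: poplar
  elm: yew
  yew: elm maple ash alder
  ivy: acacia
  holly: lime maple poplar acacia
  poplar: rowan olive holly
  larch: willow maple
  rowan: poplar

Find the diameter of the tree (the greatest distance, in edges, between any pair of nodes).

6

Starting from bay, a farthest node is olive at distance 6.
One longest path: bay–willow–larch–maple–holly–poplar–olive.
So the diameter is 6.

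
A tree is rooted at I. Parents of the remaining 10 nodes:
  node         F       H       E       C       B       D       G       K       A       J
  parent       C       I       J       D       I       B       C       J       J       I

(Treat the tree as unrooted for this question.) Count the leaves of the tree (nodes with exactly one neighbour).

Exactly 6 nodes have a single neighbour: A, E, F, G, H, K.

6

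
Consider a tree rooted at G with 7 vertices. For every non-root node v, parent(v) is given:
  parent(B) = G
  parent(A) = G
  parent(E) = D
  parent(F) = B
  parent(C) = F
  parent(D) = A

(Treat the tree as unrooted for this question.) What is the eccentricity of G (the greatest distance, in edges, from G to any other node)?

3

Distances from G peak at 3, attained at C (E also at distance 3).
G – B – F – C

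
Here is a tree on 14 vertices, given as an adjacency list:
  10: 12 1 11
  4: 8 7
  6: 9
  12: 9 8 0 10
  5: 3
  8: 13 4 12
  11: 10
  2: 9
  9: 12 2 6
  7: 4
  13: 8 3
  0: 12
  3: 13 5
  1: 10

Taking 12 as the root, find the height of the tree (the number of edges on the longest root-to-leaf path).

The longest root-to-leaf path is 12 – 8 – 13 – 3 – 5 (4 edges).

4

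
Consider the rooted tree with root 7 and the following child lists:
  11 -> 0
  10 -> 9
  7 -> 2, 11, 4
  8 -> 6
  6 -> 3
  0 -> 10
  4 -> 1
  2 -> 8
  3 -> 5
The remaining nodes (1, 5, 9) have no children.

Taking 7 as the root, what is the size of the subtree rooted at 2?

5

Descendants of 2 (including itself): 2, 8, 6, 3, 5. That's 5.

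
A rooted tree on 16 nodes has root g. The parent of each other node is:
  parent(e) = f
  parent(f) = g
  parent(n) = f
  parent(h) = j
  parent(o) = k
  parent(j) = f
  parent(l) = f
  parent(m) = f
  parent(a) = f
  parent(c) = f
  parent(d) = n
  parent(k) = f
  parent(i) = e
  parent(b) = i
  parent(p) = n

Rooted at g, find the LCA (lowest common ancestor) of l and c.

f

Ancestors of l (toward the root): l, f, g.
Ancestors of c: c, f, g.
The deepest node appearing in both lists is f.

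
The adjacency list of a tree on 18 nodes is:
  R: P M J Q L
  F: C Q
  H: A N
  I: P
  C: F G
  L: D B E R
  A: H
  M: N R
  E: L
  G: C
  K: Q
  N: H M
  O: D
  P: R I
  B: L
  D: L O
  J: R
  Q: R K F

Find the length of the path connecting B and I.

Walking from B: B–L–R–P–I. Length 4.

4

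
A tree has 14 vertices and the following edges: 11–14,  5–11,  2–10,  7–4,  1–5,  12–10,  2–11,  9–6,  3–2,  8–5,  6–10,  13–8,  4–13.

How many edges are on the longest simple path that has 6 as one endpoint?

Distances from 6 peak at 8, attained at 7.
6-10-2-11-5-8-13-4-7

8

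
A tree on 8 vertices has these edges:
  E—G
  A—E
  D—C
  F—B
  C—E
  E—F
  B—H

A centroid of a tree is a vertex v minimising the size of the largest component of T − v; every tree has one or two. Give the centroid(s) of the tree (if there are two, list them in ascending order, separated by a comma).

E

If E is removed the pieces have sizes 3, 2, 1, 1, all ≤ ⌊8/2⌋ = 4.
Every other node leaves some component of size > 4, so the centroid is unique.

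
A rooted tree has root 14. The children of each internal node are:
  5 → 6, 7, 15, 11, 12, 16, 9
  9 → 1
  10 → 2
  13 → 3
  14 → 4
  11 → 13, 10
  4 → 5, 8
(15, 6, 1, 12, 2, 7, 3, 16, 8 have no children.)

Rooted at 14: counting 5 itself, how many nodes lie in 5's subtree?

The subtree rooted at 5 contains: 5, 7, 12, 11, 9, 15, 16, 6, 10, 13, 1, 2, 3 — 13 nodes.

13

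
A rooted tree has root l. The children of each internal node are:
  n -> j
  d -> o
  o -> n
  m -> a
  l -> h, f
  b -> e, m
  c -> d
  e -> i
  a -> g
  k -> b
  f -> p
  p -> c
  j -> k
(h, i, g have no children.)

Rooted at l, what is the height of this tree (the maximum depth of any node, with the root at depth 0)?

A deepest node is g, reached by l → f → p → c → d → o → n → j → k → b → m → a → g.
That path has 12 edges, so the height is 12.

12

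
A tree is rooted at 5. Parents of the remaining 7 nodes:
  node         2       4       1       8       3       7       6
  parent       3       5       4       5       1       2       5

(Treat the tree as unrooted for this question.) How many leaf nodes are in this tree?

3

The leaves are 6, 7, 8.
That is 3 leaves.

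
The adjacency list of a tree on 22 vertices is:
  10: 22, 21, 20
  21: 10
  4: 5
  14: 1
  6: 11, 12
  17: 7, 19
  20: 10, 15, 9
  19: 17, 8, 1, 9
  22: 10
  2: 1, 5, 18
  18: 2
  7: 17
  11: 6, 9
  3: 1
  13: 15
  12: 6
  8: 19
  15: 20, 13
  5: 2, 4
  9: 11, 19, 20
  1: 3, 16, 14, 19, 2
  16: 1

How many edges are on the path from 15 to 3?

5

The path is 15 - 20 - 9 - 19 - 1 - 3, which has 5 edges.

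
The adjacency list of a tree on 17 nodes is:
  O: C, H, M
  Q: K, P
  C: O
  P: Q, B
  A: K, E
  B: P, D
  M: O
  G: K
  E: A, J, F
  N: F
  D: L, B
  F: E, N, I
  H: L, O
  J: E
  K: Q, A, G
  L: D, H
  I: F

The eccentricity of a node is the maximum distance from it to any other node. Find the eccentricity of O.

Distances from O peak at 11, attained at I (N also at distance 11).
O–H–L–D–B–P–Q–K–A–E–F–I

11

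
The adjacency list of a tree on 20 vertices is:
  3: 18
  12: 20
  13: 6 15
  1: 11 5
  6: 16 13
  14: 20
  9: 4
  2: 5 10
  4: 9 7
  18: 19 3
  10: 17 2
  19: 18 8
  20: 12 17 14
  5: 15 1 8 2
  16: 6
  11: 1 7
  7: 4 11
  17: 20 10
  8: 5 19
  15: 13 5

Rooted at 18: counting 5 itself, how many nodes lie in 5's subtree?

The subtree rooted at 5 contains: 5, 1, 2, 15, 11, 10, 13, 7, 17, 6, 4, 20, 16, 9, 14, 12 — 16 nodes.

16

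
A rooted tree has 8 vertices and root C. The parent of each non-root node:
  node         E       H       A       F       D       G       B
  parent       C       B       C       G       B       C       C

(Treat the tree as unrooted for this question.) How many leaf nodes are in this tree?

Degree-1 nodes: A, D, E, F, H — 5 of them.

5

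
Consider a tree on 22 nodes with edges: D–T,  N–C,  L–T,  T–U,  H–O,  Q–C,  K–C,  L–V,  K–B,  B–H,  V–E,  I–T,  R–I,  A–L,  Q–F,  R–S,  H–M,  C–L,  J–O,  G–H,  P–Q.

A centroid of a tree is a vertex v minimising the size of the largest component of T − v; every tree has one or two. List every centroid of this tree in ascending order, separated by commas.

C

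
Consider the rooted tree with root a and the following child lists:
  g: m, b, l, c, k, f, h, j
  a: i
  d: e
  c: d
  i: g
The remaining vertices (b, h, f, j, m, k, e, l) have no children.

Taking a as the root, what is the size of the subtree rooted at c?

3

Descendants of c (including itself): c, d, e. That's 3.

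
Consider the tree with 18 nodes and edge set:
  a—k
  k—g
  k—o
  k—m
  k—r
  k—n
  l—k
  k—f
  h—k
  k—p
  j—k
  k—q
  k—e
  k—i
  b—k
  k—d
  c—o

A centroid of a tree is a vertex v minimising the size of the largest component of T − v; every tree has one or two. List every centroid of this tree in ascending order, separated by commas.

Removing k splits the tree into components of sizes 2, 1, 1, 1, 1, 1, 1, 1, 1, 1, 1, 1, 1, 1, 1, 1; the largest is 2 ≤ ⌊18/2⌋ = 9.
No neighbour of k does as well, so k is the unique centroid.

k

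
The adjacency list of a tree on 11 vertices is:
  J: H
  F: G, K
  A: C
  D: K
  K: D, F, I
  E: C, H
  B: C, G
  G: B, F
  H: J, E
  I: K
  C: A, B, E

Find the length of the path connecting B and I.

The path is B–G–F–K–I, which has 4 edges.

4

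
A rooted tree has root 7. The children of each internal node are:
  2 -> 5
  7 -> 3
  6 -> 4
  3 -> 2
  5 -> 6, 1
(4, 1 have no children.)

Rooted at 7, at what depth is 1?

4

Climbing from 1 to the root: 1 → 5 → 2 → 3 → 7. That's 4 steps.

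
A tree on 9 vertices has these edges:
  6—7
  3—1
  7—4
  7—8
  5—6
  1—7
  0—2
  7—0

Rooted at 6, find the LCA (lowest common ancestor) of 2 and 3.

7

2's ancestor chain is 2, 0, 7, 6 and 3's is 3, 1, 7, 6; they first meet at 7.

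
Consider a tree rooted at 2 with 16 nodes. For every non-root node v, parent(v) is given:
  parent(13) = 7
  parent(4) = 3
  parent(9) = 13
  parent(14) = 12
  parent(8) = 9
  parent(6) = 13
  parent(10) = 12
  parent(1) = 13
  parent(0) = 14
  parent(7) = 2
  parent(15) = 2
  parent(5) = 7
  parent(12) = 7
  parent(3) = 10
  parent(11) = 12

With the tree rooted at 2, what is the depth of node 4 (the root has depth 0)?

5

Climbing from 4 to the root: 4–3–10–12–7–2. That's 5 steps.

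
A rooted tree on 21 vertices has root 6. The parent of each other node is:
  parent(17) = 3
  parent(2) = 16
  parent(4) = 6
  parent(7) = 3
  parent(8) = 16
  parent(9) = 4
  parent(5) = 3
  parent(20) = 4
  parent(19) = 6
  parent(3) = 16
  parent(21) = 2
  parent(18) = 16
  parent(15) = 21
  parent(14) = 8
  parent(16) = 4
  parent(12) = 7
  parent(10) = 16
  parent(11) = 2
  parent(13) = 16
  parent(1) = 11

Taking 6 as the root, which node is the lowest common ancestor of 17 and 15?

17's ancestor chain is 17, 3, 16, 4, 6 and 15's is 15, 21, 2, 16, 4, 6; they first meet at 16.

16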